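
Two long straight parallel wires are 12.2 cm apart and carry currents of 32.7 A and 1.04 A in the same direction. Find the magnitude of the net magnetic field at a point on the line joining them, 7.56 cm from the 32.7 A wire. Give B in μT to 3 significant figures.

B ≈ 82.0 μT

Each long wire gives B = μ₀I/(2πd). Distances are d₁ = 0.0756 m and d₂ = 0.0464 m.
B₁ = 8.65×10⁻⁵ T, B₂ = 4.48×10⁻⁶ T.
Between parallel currents the two contributions point in opposite directions, so they subtract. B = |B₁ − B₂| = |8.65×10⁻⁵ − 4.48×10⁻⁶| = 8.20×10⁻⁵ T.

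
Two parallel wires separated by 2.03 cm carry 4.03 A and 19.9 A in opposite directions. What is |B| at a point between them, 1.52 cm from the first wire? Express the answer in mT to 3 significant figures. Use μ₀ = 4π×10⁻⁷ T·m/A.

B ≈ 0.833 mT

Each long wire gives B = μ₀I/(2πd). Distances are d₁ = 0.0152 m and d₂ = 0.0051 m.
B₁ = 5.30×10⁻⁵ T, B₂ = 7.80×10⁻⁴ T.
Between antiparallel currents both contributions point the same way, so they add. B = B₁ + B₂ = 5.30×10⁻⁵ + 7.80×10⁻⁴ = 8.33×10⁻⁴ T.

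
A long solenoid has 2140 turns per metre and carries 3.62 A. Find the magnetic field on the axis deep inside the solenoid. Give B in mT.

B ≈ 9.73 mT

Inside a long solenoid, B = μ₀nI with n = 2140 turns/m.
B = 4π×10⁻⁷ × 2140 × 3.62 = 9.73×10⁻³ T.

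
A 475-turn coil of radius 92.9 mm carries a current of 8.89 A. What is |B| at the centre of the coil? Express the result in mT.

B ≈ 28.6 mT

For an N-turn flat coil, B = Nμ₀I/(2R) with R = 0.0929 m.
B = 475 × 6.01×10⁻⁵ T = 2.86×10⁻² T.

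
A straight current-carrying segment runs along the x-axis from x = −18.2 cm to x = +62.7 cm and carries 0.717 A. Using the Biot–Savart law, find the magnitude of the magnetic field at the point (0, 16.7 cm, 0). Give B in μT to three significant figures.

For a finite straight segment, B = (μ₀I/4πd)(sinθ₁ + sinθ₂), where θ₁, θ₂ are the angles from the perpendicular to each end.
The perpendicular distance is d = 0.167 m; the end-offsets along the wire are a = 0.182 m and b = 0.627 m.
sinθ₁ = 0.182/√(0.182²+0.167²) = 0.7368; sinθ₂ = 0.627/√(0.627²+0.167²) = 0.9663.
B = (4π×10⁻⁷ × 0.717) / (4π × 0.167) × (0.7368 + 0.9663) = 7.31×10⁻⁷ T.

B ≈ 0.731 μT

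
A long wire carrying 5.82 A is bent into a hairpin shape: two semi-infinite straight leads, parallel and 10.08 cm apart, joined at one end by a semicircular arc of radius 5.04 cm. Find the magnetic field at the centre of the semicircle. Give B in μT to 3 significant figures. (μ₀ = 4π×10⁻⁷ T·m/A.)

B ≈ 59.4 μT

The semicircular arc contributes B_arc = μ₀I·π/(4πR) = μ₀I/(4R) = 3.63×10⁻⁵ T.
Each semi-infinite lead is at perpendicular distance R = 0.0504 m from the centre, with the perpendicular foot at its near end, so it contributes μ₀I/(4πR); both point the same way, together 2.31×10⁻⁵ T.
Arc and leads all point the same direction: B = 3.63×10⁻⁵ + 2.31×10⁻⁵ = 5.94×10⁻⁵ T.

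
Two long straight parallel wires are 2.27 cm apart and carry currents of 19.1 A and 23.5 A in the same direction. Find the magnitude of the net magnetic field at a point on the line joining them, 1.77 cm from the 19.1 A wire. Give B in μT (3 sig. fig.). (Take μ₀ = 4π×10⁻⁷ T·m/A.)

B ≈ 724 μT

Each long wire gives B = μ₀I/(2πd). Distances are d₁ = 0.0177 m and d₂ = 0.005 m.
B₁ = 2.16×10⁻⁴ T, B₂ = 9.40×10⁻⁴ T.
Between parallel currents the two contributions point in opposite directions, so they subtract. B = |B₁ − B₂| = |2.16×10⁻⁴ − 9.40×10⁻⁴| = 7.24×10⁻⁴ T.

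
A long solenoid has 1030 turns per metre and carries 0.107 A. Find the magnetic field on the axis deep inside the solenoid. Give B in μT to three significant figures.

B ≈ 138 μT

Inside a long solenoid, B = μ₀nI with n = 1030 turns/m.
B = 4π×10⁻⁷ × 1030 × 0.107 = 1.38×10⁻⁴ T.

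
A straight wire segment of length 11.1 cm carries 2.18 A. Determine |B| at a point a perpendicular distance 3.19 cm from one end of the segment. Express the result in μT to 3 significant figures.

For a finite straight segment, B = (μ₀I/4πd)(sinθ₁ + sinθ₂), where θ₁, θ₂ are the angles from the perpendicular to each end.
The perpendicular foot is at one end, so the two end-offsets along the wire are 0 and L = 0.111 m.
sinθ₁ = 0/√(0²+0.0319²) = 0.0000; sinθ₂ = 0.111/√(0.111²+0.0319²) = 0.9611.
B = (4π×10⁻⁷ × 2.18) / (4π × 0.0319) × (0.0000 + 0.9611) = 6.57×10⁻⁶ T.

B ≈ 6.57 μT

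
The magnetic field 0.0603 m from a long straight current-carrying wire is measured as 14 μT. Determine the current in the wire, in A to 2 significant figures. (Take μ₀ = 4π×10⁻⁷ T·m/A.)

For a long straight wire B = μ₀I/(2πd), so I = 2πdB/μ₀.
I = 2π × 0.0603 × 1.40×10⁻⁵ / (4π×10⁻⁷) = 4.22 A.

I ≈ 4.2 A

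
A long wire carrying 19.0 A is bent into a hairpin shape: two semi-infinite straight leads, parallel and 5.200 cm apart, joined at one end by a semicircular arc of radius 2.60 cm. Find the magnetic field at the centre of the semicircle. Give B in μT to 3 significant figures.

The semicircular arc contributes B_arc = μ₀I·π/(4πR) = μ₀I/(4R) = 2.30×10⁻⁴ T.
Each semi-infinite lead is at perpendicular distance R = 0.026 m from the centre, with the perpendicular foot at its near end, so it contributes μ₀I/(4πR); both point the same way, together 1.46×10⁻⁴ T.
Arc and leads all point the same direction: B = 2.30×10⁻⁴ + 1.46×10⁻⁴ = 3.76×10⁻⁴ T.

B ≈ 376 μT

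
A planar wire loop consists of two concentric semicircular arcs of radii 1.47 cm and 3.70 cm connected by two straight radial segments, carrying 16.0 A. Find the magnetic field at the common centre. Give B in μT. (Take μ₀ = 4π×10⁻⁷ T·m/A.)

B ≈ 206 μT

The radial connectors point toward the centre, so dl × r̂ = 0 and they contribute nothing.
Each semicircle gives μ₀I/(4R): inner arc 3.42×10⁻⁴ T, outer arc 1.36×10⁻⁴ T.
The two arcs carry current in opposite angular senses, so their fields oppose: B = |3.42×10⁻⁴ − 1.36×10⁻⁴| = 2.06×10⁻⁴ T.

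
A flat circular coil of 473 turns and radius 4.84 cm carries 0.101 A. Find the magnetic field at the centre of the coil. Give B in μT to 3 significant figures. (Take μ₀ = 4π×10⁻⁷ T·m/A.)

B ≈ 620 μT

For an N-turn flat coil, B = Nμ₀I/(2R) with R = 0.0484 m.
B = 473 × 1.31×10⁻⁶ T = 6.20×10⁻⁴ T.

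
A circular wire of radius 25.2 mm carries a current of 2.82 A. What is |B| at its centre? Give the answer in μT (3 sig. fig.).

B ≈ 70.3 μT

At the centre of a circular loop the Biot–Savart law gives B = μ₀I/(2R).
B = (4π×10⁻⁷ × 2.82) / (2 × 0.0252) = 7.03×10⁻⁵ T.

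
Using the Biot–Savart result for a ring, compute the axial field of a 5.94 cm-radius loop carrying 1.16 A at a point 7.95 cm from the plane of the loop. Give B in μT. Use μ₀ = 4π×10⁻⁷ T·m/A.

B ≈ 2.63 μT

On the axis of a circular loop, B = μ₀IR² / [2(R²+z²)^(3/2)].
R² + z² = (0.0594)² + (0.0795)² = 0.009849 m², and (R²+z²)^(3/2) = 9.77×10⁻⁴ m³.
B = (4π×10⁻⁷ × 1.16 × 0.003528) / (2 × 9.77×10⁻⁴) = 2.63×10⁻⁶ T.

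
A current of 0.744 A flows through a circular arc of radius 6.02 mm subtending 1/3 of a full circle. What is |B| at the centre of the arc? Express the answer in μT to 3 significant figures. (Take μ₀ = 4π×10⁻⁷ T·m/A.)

B ≈ 25.9 μT

The Biot–Savart field of a circular arc at its centre is B = μ₀Iφ/(4πR), with φ = 2.094 rad.
B = (4π×10⁻⁷ × 0.744 × 2.094) / (4π × 0.00602) = 2.59×10⁻⁵ T.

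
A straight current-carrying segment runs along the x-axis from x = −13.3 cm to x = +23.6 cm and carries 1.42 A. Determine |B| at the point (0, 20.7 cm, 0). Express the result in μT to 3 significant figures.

For a finite straight segment, B = (μ₀I/4πd)(sinθ₁ + sinθ₂), where θ₁, θ₂ are the angles from the perpendicular to each end.
The perpendicular distance is d = 0.207 m; the end-offsets along the wire are a = 0.133 m and b = 0.236 m.
sinθ₁ = 0.133/√(0.133²+0.207²) = 0.5406; sinθ₂ = 0.236/√(0.236²+0.207²) = 0.7518.
B = (4π×10⁻⁷ × 1.42) / (4π × 0.207) × (0.5406 + 0.7518) = 8.87×10⁻⁷ T.

B ≈ 0.887 μT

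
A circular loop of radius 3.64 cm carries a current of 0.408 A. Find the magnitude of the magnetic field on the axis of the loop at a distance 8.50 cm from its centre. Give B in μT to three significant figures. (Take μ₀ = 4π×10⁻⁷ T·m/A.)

B ≈ 0.430 μT

On the axis of a circular loop, B = μ₀IR² / [2(R²+z²)^(3/2)].
R² + z² = (0.0364)² + (0.085)² = 0.00855 m², and (R²+z²)^(3/2) = 7.91×10⁻⁴ m³.
B = (4π×10⁻⁷ × 0.408 × 0.001325) / (2 × 7.91×10⁻⁴) = 4.30×10⁻⁷ T.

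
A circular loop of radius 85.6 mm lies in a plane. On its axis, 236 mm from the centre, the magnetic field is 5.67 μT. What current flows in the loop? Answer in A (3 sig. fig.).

On the axis of a loop, B = μ₀IR²/[2(R²+z²)^(3/2)], so I = 2B(R²+z²)^(3/2)/(μ₀R²).
R² + z² = 0.007327 + 0.0557 = 0.06302 m²; raised to 3/2 gives 1.58×10⁻² m³.
I = 2 × 5.67×10⁻⁶ × 1.58×10⁻² / (1.26×10⁻⁶ × 0.007327) = 19.5 A.

I ≈ 19.5 A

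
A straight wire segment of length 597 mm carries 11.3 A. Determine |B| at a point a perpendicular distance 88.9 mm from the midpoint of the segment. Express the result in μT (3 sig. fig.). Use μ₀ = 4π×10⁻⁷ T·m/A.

B ≈ 24.4 μT

For a finite straight segment, B = (μ₀I/4πd)(sinθ₁ + sinθ₂), where θ₁, θ₂ are the angles from the perpendicular to each end.
The perpendicular from the point meets the wire at its midpoint, so each end is L/2 = 0.2985 m away along the wire.
sinθ₁ = 0.2985/√(0.2985²+0.0889²) = 0.9584; sinθ₂ = 0.2985/√(0.2985²+0.0889²) = 0.9584.
B = (4π×10⁻⁷ × 11.3) / (4π × 0.0889) × (0.9584 + 0.9584) = 2.44×10⁻⁵ T.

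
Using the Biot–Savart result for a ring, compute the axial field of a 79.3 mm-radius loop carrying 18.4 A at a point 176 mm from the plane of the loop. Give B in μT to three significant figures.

B ≈ 10.1 μT

On the axis of a circular loop, B = μ₀IR² / [2(R²+z²)^(3/2)].
R² + z² = (0.0793)² + (0.176)² = 0.03726 m², and (R²+z²)^(3/2) = 7.19×10⁻³ m³.
B = (4π×10⁻⁷ × 18.4 × 0.006288) / (2 × 7.19×10⁻³) = 1.01×10⁻⁵ T.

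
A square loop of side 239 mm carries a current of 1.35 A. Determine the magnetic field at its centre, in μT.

Each side is a finite straight segment at perpendicular distance d = a/(2 tan(π/4)) = 0.1195 m from the centre, with end-angles ±π/4.
One side contributes B₁ = (μ₀I/4πd)·2 sin(π/4) = 1.60×10⁻⁶ T.
All 4 sides add in the same direction: B = 4 × 1.60×10⁻⁶ = 6.39×10⁻⁶ T.

B ≈ 6.39 μT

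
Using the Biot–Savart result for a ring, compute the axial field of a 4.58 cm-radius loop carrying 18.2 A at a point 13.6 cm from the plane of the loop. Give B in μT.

B ≈ 8.12 μT

On the axis of a circular loop, B = μ₀IR² / [2(R²+z²)^(3/2)].
R² + z² = (0.0458)² + (0.136)² = 0.02059 m², and (R²+z²)^(3/2) = 2.96×10⁻³ m³.
B = (4π×10⁻⁷ × 18.2 × 0.002098) / (2 × 2.96×10⁻³) = 8.12×10⁻⁶ T.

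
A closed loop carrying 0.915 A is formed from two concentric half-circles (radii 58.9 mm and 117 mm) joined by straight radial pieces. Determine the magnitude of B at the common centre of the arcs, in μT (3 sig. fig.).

B ≈ 2.42 μT

The radial connectors point toward the centre, so dl × r̂ = 0 and they contribute nothing.
Each semicircle gives μ₀I/(4R): inner arc 4.88×10⁻⁶ T, outer arc 2.46×10⁻⁶ T.
The two arcs carry current in opposite angular senses, so their fields oppose: B = |4.88×10⁻⁶ − 2.46×10⁻⁶| = 2.42×10⁻⁶ T.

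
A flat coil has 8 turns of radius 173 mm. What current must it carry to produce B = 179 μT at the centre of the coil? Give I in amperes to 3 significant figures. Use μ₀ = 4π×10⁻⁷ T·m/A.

For an N-turn coil, B = Nμ₀I/(2R) with R = 0.173 m, so I = 2RB/(Nμ₀) = 2 × 0.173 × 1.79×10⁻⁴ / (8 × 4π×10⁻⁷) = 6.16 A.

I ≈ 6.16 A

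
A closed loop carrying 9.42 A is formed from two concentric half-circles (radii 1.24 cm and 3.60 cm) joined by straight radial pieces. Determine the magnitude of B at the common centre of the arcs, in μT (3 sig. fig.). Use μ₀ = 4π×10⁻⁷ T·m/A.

B ≈ 156 μT

The radial connectors point toward the centre, so dl × r̂ = 0 and they contribute nothing.
Each semicircle gives μ₀I/(4R): inner arc 2.39×10⁻⁴ T, outer arc 8.22×10⁻⁵ T.
The two arcs carry current in opposite angular senses, so their fields oppose: B = |2.39×10⁻⁴ − 8.22×10⁻⁵| = 1.56×10⁻⁴ T.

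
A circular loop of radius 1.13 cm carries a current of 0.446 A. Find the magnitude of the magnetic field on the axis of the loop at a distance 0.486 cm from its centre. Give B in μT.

On the axis of a circular loop, B = μ₀IR² / [2(R²+z²)^(3/2)].
R² + z² = (0.0113)² + (0.00486)² = 0.0001513 m², and (R²+z²)^(3/2) = 1.86×10⁻⁶ m³.
B = (4π×10⁻⁷ × 0.446 × 0.0001277) / (2 × 1.86×10⁻⁶) = 1.92×10⁻⁵ T.

B ≈ 19.2 μT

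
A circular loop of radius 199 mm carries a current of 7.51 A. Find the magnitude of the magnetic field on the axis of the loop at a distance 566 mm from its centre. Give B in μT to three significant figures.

B ≈ 0.865 μT

On the axis of a circular loop, B = μ₀IR² / [2(R²+z²)^(3/2)].
R² + z² = (0.199)² + (0.566)² = 0.36 m², and (R²+z²)^(3/2) = 0.216 m³.
B = (4π×10⁻⁷ × 7.51 × 0.0396) / (2 × 0.216) = 8.65×10⁻⁷ T.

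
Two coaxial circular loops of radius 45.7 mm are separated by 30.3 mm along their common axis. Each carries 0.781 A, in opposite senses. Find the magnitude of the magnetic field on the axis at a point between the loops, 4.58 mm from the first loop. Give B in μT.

Each loop contributes B = μ₀IR²/[2(R²+z²)^(3/2)] on the axis, with z measured from that loop.
Loop 1 (z = 0.00458 m): B₁ = 1.06×10⁻⁵ T. Loop 2 (z = 0.02572 m): B₂ = 7.11×10⁻⁶ T.
The fields oppose: B = |B₁ − B₂| = 3.47×10⁻⁶ T.

B ≈ 3.47 μT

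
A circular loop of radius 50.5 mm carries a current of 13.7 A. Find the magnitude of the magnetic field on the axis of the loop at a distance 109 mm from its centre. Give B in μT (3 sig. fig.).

On the axis of a circular loop, B = μ₀IR² / [2(R²+z²)^(3/2)].
R² + z² = (0.0505)² + (0.109)² = 0.01443 m², and (R²+z²)^(3/2) = 1.73×10⁻³ m³.
B = (4π×10⁻⁷ × 13.7 × 0.00255) / (2 × 1.73×10⁻³) = 1.27×10⁻⁵ T.

B ≈ 12.7 μT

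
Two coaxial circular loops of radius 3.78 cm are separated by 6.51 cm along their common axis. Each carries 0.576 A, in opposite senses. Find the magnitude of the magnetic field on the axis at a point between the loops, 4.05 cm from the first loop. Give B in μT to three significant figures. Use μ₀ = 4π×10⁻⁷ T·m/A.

B ≈ 2.60 μT

Each loop contributes B = μ₀IR²/[2(R²+z²)^(3/2)] on the axis, with z measured from that loop.
Loop 1 (z = 0.0405 m): B₁ = 3.04×10⁻⁶ T. Loop 2 (z = 0.0246 m): B₂ = 5.64×10⁻⁶ T.
The fields oppose: B = |B₁ − B₂| = 2.60×10⁻⁶ T.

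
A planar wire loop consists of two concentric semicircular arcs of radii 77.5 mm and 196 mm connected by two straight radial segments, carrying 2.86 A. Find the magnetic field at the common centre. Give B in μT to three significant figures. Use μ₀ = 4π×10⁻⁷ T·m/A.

The radial connectors point toward the centre, so dl × r̂ = 0 and they contribute nothing.
Each semicircle gives μ₀I/(4R): inner arc 1.16×10⁻⁵ T, outer arc 4.58×10⁻⁶ T.
The two arcs carry current in opposite angular senses, so their fields oppose: B = |1.16×10⁻⁵ − 4.58×10⁻⁶| = 7.01×10⁻⁶ T.

B ≈ 7.01 μT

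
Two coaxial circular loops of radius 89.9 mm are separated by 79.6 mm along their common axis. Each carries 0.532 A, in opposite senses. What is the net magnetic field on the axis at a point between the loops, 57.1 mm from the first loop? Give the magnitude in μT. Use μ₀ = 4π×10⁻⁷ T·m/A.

B ≈ 1.16 μT

Each loop contributes B = μ₀IR²/[2(R²+z²)^(3/2)] on the axis, with z measured from that loop.
Loop 1 (z = 0.0571 m): B₁ = 2.24×10⁻⁶ T. Loop 2 (z = 0.0225 m): B₂ = 3.39×10⁻⁶ T.
The fields oppose: B = |B₁ − B₂| = 1.16×10⁻⁶ T.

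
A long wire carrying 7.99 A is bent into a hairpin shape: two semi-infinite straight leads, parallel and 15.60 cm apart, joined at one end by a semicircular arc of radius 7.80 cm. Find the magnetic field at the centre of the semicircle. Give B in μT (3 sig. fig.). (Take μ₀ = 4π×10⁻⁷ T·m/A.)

B ≈ 52.7 μT

The semicircular arc contributes B_arc = μ₀I·π/(4πR) = μ₀I/(4R) = 3.22×10⁻⁵ T.
Each semi-infinite lead is at perpendicular distance R = 0.078 m from the centre, with the perpendicular foot at its near end, so it contributes μ₀I/(4πR); both point the same way, together 2.05×10⁻⁵ T.
Arc and leads all point the same direction: B = 3.22×10⁻⁵ + 2.05×10⁻⁵ = 5.27×10⁻⁵ T.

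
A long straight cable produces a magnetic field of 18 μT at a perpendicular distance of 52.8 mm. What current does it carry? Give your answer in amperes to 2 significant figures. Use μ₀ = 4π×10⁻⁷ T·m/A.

I ≈ 4.8 A

For a long straight wire B = μ₀I/(2πd), so I = 2πdB/μ₀.
I = 2π × 0.0528 × 1.80×10⁻⁵ / (4π×10⁻⁷) = 4.75 A.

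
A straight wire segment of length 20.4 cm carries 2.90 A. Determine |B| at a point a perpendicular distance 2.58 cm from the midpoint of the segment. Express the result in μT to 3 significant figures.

B ≈ 21.8 μT

For a finite straight segment, B = (μ₀I/4πd)(sinθ₁ + sinθ₂), where θ₁, θ₂ are the angles from the perpendicular to each end.
The perpendicular from the point meets the wire at its midpoint, so each end is L/2 = 0.102 m away along the wire.
sinθ₁ = 0.102/√(0.102²+0.0258²) = 0.9695; sinθ₂ = 0.102/√(0.102²+0.0258²) = 0.9695.
B = (4π×10⁻⁷ × 2.90) / (4π × 0.0258) × (0.9695 + 0.9695) = 2.18×10⁻⁵ T.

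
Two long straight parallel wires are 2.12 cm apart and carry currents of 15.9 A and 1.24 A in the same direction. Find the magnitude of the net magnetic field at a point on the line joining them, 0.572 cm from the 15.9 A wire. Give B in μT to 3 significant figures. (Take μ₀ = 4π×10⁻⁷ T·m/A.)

B ≈ 540 μT

Each long wire gives B = μ₀I/(2πd). Distances are d₁ = 0.00572 m and d₂ = 0.01548 m.
B₁ = 5.56×10⁻⁴ T, B₂ = 1.60×10⁻⁵ T.
Between parallel currents the two contributions point in opposite directions, so they subtract. B = |B₁ − B₂| = |5.56×10⁻⁴ − 1.60×10⁻⁵| = 5.40×10⁻⁴ T.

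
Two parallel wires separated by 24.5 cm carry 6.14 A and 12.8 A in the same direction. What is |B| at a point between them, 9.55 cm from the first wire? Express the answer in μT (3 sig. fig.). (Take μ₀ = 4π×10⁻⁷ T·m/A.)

Each long wire gives B = μ₀I/(2πd). Distances are d₁ = 0.0955 m and d₂ = 0.1495 m.
B₁ = 1.29×10⁻⁵ T, B₂ = 1.71×10⁻⁵ T.
Between parallel currents the two contributions point in opposite directions, so they subtract. B = |B₁ − B₂| = |1.29×10⁻⁵ − 1.71×10⁻⁵| = 4.27×10⁻⁶ T.

B ≈ 4.27 μT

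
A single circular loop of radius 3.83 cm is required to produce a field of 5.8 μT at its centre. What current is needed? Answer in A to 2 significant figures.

At the centre of a circular loop B = μ₀I/(2R), so I = 2RB/μ₀.
With R = 0.0383 m, I = 2 × 0.0383 × 5.80×10⁻⁶ / (4π×10⁻⁷) = 0.354 A.

I ≈ 0.35 A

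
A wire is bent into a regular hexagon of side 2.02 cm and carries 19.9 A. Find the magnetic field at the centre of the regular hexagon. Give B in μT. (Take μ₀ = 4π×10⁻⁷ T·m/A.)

Each side is a finite straight segment at perpendicular distance d = a/(2 tan(π/6)) = 0.01749 m from the centre, with end-angles ±π/6.
One side contributes B₁ = (μ₀I/4πd)·2 sin(π/6) = 1.14×10⁻⁴ T.
All 6 sides add in the same direction: B = 6 × 1.14×10⁻⁴ = 6.83×10⁻⁴ T.

B ≈ 683 μT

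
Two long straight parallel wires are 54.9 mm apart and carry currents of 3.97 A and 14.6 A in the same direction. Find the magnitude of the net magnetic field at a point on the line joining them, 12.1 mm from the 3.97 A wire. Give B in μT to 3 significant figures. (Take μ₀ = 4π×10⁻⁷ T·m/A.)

Each long wire gives B = μ₀I/(2πd). Distances are d₁ = 0.0121 m and d₂ = 0.0428 m.
B₁ = 6.56×10⁻⁵ T, B₂ = 6.82×10⁻⁵ T.
Between parallel currents the two contributions point in opposite directions, so they subtract. B = |B₁ − B₂| = |6.56×10⁻⁵ − 6.82×10⁻⁵| = 2.60×10⁻⁶ T.

B ≈ 2.60 μT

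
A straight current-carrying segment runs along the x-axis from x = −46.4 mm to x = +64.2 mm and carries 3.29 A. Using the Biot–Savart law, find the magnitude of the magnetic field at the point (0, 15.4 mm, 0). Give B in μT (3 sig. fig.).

For a finite straight segment, B = (μ₀I/4πd)(sinθ₁ + sinθ₂), where θ₁, θ₂ are the angles from the perpendicular to each end.
The perpendicular distance is d = 0.0154 m; the end-offsets along the wire are a = 0.0464 m and b = 0.0642 m.
sinθ₁ = 0.0464/√(0.0464²+0.0154²) = 0.9491; sinθ₂ = 0.0642/√(0.0642²+0.0154²) = 0.9724.
B = (4π×10⁻⁷ × 3.29) / (4π × 0.0154) × (0.9491 + 0.9724) = 4.11×10⁻⁵ T.

B ≈ 41.1 μT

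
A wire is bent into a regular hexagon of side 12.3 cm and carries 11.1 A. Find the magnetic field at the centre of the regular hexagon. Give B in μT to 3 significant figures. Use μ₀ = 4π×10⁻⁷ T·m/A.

B ≈ 62.5 μT

Each side is a finite straight segment at perpendicular distance d = a/(2 tan(π/6)) = 0.1065 m from the centre, with end-angles ±π/6.
One side contributes B₁ = (μ₀I/4πd)·2 sin(π/6) = 1.04×10⁻⁵ T.
All 6 sides add in the same direction: B = 6 × 1.04×10⁻⁵ = 6.25×10⁻⁵ T.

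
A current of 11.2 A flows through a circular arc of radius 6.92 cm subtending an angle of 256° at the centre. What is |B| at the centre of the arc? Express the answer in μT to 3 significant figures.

The Biot–Savart field of a circular arc at its centre is B = μ₀Iφ/(4πR), with φ = 4.468 rad.
B = (4π×10⁻⁷ × 11.2 × 4.468) / (4π × 0.0692) = 7.23×10⁻⁵ T.

B ≈ 72.3 μT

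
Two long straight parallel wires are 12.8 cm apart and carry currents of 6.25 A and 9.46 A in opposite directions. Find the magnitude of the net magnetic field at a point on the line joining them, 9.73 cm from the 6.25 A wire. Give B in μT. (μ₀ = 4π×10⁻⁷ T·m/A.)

Each long wire gives B = μ₀I/(2πd). Distances are d₁ = 0.0973 m and d₂ = 0.0307 m.
B₁ = 1.28×10⁻⁵ T, B₂ = 6.16×10⁻⁵ T.
Between antiparallel currents both contributions point the same way, so they add. B = B₁ + B₂ = 1.28×10⁻⁵ + 6.16×10⁻⁵ = 7.45×10⁻⁵ T.

B ≈ 74.5 μT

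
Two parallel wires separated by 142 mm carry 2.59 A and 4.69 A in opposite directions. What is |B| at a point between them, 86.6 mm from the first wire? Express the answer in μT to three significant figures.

B ≈ 22.9 μT

Each long wire gives B = μ₀I/(2πd). Distances are d₁ = 0.0866 m and d₂ = 0.0554 m.
B₁ = 5.98×10⁻⁶ T, B₂ = 1.69×10⁻⁵ T.
Between antiparallel currents both contributions point the same way, so they add. B = B₁ + B₂ = 5.98×10⁻⁶ + 1.69×10⁻⁵ = 2.29×10⁻⁵ T.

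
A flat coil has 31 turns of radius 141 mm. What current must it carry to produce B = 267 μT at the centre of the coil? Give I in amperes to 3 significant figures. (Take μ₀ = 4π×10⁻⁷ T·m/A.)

For an N-turn coil, B = Nμ₀I/(2R) with R = 0.141 m, so I = 2RB/(Nμ₀) = 2 × 0.141 × 2.67×10⁻⁴ / (31 × 4π×10⁻⁷) = 1.93 A.

I ≈ 1.93 A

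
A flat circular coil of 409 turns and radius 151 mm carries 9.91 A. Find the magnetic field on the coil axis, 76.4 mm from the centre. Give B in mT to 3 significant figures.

B ≈ 12.0 mT

For an N-turn flat coil, B = Nμ₀IR²/[2(R²+z²)^(3/2)] with R = 0.151 m, z = 0.0764 m.
B = 409 × 2.93×10⁻⁵ T = 1.20×10⁻² T.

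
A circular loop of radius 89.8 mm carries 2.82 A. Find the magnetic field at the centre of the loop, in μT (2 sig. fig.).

B ≈ 20 μT

At the centre of a circular loop the Biot–Savart law gives B = μ₀I/(2R).
B = (4π×10⁻⁷ × 2.82) / (2 × 0.0898) = 1.97×10⁻⁵ T.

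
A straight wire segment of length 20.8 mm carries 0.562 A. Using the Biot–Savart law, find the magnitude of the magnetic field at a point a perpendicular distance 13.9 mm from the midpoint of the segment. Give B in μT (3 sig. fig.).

For a finite straight segment, B = (μ₀I/4πd)(sinθ₁ + sinθ₂), where θ₁, θ₂ are the angles from the perpendicular to each end.
The perpendicular from the point meets the wire at its midpoint, so each end is L/2 = 0.0104 m away along the wire.
sinθ₁ = 0.0104/√(0.0104²+0.0139²) = 0.5991; sinθ₂ = 0.0104/√(0.0104²+0.0139²) = 0.5991.
B = (4π×10⁻⁷ × 0.562) / (4π × 0.0139) × (0.5991 + 0.5991) = 4.84×10⁻⁶ T.

B ≈ 4.84 μT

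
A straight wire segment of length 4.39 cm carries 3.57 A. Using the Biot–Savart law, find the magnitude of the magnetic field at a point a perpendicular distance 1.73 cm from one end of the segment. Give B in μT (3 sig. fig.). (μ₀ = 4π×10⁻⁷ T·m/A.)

B ≈ 19.2 μT

For a finite straight segment, B = (μ₀I/4πd)(sinθ₁ + sinθ₂), where θ₁, θ₂ are the angles from the perpendicular to each end.
The perpendicular foot is at one end, so the two end-offsets along the wire are 0 and L = 0.0439 m.
sinθ₁ = 0/√(0²+0.0173²) = 0.0000; sinθ₂ = 0.0439/√(0.0439²+0.0173²) = 0.9304.
B = (4π×10⁻⁷ × 3.57) / (4π × 0.0173) × (0.0000 + 0.9304) = 1.92×10⁻⁵ T.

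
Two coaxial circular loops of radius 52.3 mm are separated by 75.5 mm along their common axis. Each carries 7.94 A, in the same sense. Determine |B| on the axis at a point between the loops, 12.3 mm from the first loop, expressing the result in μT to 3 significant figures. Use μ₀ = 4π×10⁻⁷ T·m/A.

Each loop contributes B = μ₀IR²/[2(R²+z²)^(3/2)] on the axis, with z measured from that loop.
Loop 1 (z = 0.0123 m): B₁ = 8.80×10⁻⁵ T. Loop 2 (z = 0.0632 m): B₂ = 2.47×10⁻⁵ T.
The fields add: B = B₁ + B₂ = 1.13×10⁻⁴ T.

B ≈ 113 μT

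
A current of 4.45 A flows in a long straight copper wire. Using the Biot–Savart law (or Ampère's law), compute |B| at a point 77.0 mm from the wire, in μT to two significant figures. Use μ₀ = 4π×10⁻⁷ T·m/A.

B ≈ 12 μT

For an infinitely long straight wire, B = μ₀I/(2πd).
B = (4π×10⁻⁷ × 4.45) / (2π × 0.077) = 1.16×10⁻⁵ T.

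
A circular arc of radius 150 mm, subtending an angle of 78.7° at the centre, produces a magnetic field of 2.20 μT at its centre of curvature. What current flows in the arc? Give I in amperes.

For a circular arc, B = μ₀Iφ/(4πR) with φ in radians; here φ = 1.374 rad.
So I = 4πRB/(μ₀φ) = 4π × 0.15 × 2.20×10⁻⁶ / (4π×10⁻⁷ × 1.374) = 2.40 A.

I ≈ 2.40 A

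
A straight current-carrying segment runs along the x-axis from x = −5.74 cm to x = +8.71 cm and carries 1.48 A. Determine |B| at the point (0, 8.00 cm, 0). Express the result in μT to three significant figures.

For a finite straight segment, B = (μ₀I/4πd)(sinθ₁ + sinθ₂), where θ₁, θ₂ are the angles from the perpendicular to each end.
The perpendicular distance is d = 0.08 m; the end-offsets along the wire are a = 0.0574 m and b = 0.0871 m.
sinθ₁ = 0.0574/√(0.0574²+0.08²) = 0.5830; sinθ₂ = 0.0871/√(0.0871²+0.08²) = 0.7365.
B = (4π×10⁻⁷ × 1.48) / (4π × 0.08) × (0.5830 + 0.7365) = 2.44×10⁻⁶ T.

B ≈ 2.44 μT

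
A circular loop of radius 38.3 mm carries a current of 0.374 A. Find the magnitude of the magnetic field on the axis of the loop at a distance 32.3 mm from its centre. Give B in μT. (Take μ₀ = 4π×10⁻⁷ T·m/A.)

B ≈ 2.74 μT

On the axis of a circular loop, B = μ₀IR² / [2(R²+z²)^(3/2)].
R² + z² = (0.0383)² + (0.0323)² = 0.00251 m², and (R²+z²)^(3/2) = 1.26×10⁻⁴ m³.
B = (4π×10⁻⁷ × 0.374 × 0.001467) / (2 × 1.26×10⁻⁴) = 2.74×10⁻⁶ T.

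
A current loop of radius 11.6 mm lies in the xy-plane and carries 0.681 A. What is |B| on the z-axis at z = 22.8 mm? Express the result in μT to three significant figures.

B ≈ 3.44 μT

On the axis of a circular loop, B = μ₀IR² / [2(R²+z²)^(3/2)].
R² + z² = (0.0116)² + (0.0228)² = 0.0006544 m², and (R²+z²)^(3/2) = 1.67×10⁻⁵ m³.
B = (4π×10⁻⁷ × 0.681 × 0.0001346) / (2 × 1.67×10⁻⁵) = 3.44×10⁻⁶ T.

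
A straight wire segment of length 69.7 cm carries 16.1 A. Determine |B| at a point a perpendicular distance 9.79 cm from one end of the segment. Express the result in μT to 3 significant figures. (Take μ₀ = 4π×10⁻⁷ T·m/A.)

For a finite straight segment, B = (μ₀I/4πd)(sinθ₁ + sinθ₂), where θ₁, θ₂ are the angles from the perpendicular to each end.
The perpendicular foot is at one end, so the two end-offsets along the wire are 0 and L = 0.697 m.
sinθ₁ = 0/√(0²+0.0979²) = 0.0000; sinθ₂ = 0.697/√(0.697²+0.0979²) = 0.9903.
B = (4π×10⁻⁷ × 16.1) / (4π × 0.0979) × (0.0000 + 0.9903) = 1.63×10⁻⁵ T.

B ≈ 16.3 μT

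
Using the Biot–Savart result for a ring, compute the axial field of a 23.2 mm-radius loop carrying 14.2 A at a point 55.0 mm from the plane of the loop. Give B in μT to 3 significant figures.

On the axis of a circular loop, B = μ₀IR² / [2(R²+z²)^(3/2)].
R² + z² = (0.0232)² + (0.055)² = 0.003563 m², and (R²+z²)^(3/2) = 2.13×10⁻⁴ m³.
B = (4π×10⁻⁷ × 14.2 × 0.0005382) / (2 × 2.13×10⁻⁴) = 2.26×10⁻⁵ T.

B ≈ 22.6 μT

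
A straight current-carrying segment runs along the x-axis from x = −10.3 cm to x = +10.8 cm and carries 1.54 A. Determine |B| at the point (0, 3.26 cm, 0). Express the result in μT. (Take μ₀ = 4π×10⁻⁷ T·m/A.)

B ≈ 9.03 μT

For a finite straight segment, B = (μ₀I/4πd)(sinθ₁ + sinθ₂), where θ₁, θ₂ are the angles from the perpendicular to each end.
The perpendicular distance is d = 0.0326 m; the end-offsets along the wire are a = 0.103 m and b = 0.108 m.
sinθ₁ = 0.103/√(0.103²+0.0326²) = 0.9534; sinθ₂ = 0.108/√(0.108²+0.0326²) = 0.9573.
B = (4π×10⁻⁷ × 1.54) / (4π × 0.0326) × (0.9534 + 0.9573) = 9.03×10⁻⁶ T.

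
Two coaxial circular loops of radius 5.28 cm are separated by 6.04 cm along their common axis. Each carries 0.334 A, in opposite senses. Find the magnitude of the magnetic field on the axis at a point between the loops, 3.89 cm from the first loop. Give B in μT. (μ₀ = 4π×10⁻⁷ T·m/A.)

Each loop contributes B = μ₀IR²/[2(R²+z²)^(3/2)] on the axis, with z measured from that loop.
Loop 1 (z = 0.0389 m): B₁ = 2.07×10⁻⁶ T. Loop 2 (z = 0.0215 m): B₂ = 3.16×10⁻⁶ T.
The fields oppose: B = |B₁ − B₂| = 1.08×10⁻⁶ T.

B ≈ 1.08 μT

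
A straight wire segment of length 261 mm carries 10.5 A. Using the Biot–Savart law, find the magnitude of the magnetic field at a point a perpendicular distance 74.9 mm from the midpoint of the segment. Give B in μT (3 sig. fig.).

For a finite straight segment, B = (μ₀I/4πd)(sinθ₁ + sinθ₂), where θ₁, θ₂ are the angles from the perpendicular to each end.
The perpendicular from the point meets the wire at its midpoint, so each end is L/2 = 0.1305 m away along the wire.
sinθ₁ = 0.1305/√(0.1305²+0.0749²) = 0.8673; sinθ₂ = 0.1305/√(0.1305²+0.0749²) = 0.8673.
B = (4π×10⁻⁷ × 10.5) / (4π × 0.0749) × (0.8673 + 0.8673) = 2.43×10⁻⁵ T.

B ≈ 24.3 μT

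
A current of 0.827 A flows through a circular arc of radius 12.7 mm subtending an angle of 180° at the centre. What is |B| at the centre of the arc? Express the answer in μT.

B ≈ 20.5 μT

The Biot–Savart field of a circular arc at its centre is B = μ₀Iφ/(4πR), with φ = 3.142 rad.
B = (4π×10⁻⁷ × 0.827 × 3.142) / (4π × 0.0127) = 2.05×10⁻⁵ T.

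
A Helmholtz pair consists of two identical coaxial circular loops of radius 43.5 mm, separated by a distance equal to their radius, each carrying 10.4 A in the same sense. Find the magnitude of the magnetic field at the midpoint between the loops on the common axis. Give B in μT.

B ≈ 215 μT

Each loop contributes B = μ₀IR²/[2(R²+z²)^(3/2)] on the axis, with z measured from that loop.
Loop 1 (z = 0.02175 m): B₁ = 1.07×10⁻⁴ T. Loop 2 (z = 0.02175 m): B₂ = 1.07×10⁻⁴ T.
The fields add: B = B₁ + B₂ = 2.15×10⁻⁴ T.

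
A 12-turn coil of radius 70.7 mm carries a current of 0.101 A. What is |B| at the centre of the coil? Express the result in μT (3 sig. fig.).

For an N-turn flat coil, B = Nμ₀I/(2R) with R = 0.0707 m.
B = 12 × 8.98×10⁻⁷ T = 1.08×10⁻⁵ T.

B ≈ 10.8 μT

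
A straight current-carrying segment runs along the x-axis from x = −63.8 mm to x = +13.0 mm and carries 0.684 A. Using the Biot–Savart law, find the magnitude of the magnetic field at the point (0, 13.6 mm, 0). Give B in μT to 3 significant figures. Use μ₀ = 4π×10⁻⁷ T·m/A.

B ≈ 8.39 μT

For a finite straight segment, B = (μ₀I/4πd)(sinθ₁ + sinθ₂), where θ₁, θ₂ are the angles from the perpendicular to each end.
The perpendicular distance is d = 0.0136 m; the end-offsets along the wire are a = 0.0638 m and b = 0.013 m.
sinθ₁ = 0.0638/√(0.0638²+0.0136²) = 0.9780; sinθ₂ = 0.013/√(0.013²+0.0136²) = 0.6910.
B = (4π×10⁻⁷ × 0.684) / (4π × 0.0136) × (0.9780 + 0.6910) = 8.39×10⁻⁶ T.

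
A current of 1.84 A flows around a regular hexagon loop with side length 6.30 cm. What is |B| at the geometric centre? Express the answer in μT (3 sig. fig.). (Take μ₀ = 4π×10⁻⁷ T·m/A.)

B ≈ 20.2 μT

Each side is a finite straight segment at perpendicular distance d = a/(2 tan(π/6)) = 0.05456 m from the centre, with end-angles ±π/6.
One side contributes B₁ = (μ₀I/4πd)·2 sin(π/6) = 3.37×10⁻⁶ T.
All 6 sides add in the same direction: B = 6 × 3.37×10⁻⁶ = 2.02×10⁻⁵ T.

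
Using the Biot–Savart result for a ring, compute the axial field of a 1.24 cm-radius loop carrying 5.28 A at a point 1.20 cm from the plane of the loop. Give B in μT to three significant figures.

On the axis of a circular loop, B = μ₀IR² / [2(R²+z²)^(3/2)].
R² + z² = (0.0124)² + (0.012)² = 0.0002978 m², and (R²+z²)^(3/2) = 5.14×10⁻⁶ m³.
B = (4π×10⁻⁷ × 5.28 × 0.0001538) / (2 × 5.14×10⁻⁶) = 9.93×10⁻⁵ T.

B ≈ 99.3 μT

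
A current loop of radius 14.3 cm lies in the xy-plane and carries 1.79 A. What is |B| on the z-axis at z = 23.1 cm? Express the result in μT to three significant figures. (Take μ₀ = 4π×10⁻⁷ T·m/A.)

On the axis of a circular loop, B = μ₀IR² / [2(R²+z²)^(3/2)].
R² + z² = (0.143)² + (0.231)² = 0.07381 m², and (R²+z²)^(3/2) = 2.01×10⁻² m³.
B = (4π×10⁻⁷ × 1.79 × 0.02045) / (2 × 2.01×10⁻²) = 1.15×10⁻⁶ T.

B ≈ 1.15 μT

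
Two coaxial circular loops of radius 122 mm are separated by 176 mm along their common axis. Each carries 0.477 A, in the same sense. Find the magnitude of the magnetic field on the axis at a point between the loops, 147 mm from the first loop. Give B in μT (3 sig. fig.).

B ≈ 2.90 μT

Each loop contributes B = μ₀IR²/[2(R²+z²)^(3/2)] on the axis, with z measured from that loop.
Loop 1 (z = 0.147 m): B₁ = 6.40×10⁻⁷ T. Loop 2 (z = 0.029 m): B₂ = 2.26×10⁻⁶ T.
The fields add: B = B₁ + B₂ = 2.90×10⁻⁶ T.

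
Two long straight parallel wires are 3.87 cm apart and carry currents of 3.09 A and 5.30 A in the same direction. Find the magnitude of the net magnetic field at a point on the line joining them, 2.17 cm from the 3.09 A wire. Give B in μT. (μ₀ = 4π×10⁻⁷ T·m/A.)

B ≈ 33.9 μT

Each long wire gives B = μ₀I/(2πd). Distances are d₁ = 0.0217 m and d₂ = 0.017 m.
B₁ = 2.85×10⁻⁵ T, B₂ = 6.24×10⁻⁵ T.
Between parallel currents the two contributions point in opposite directions, so they subtract. B = |B₁ − B₂| = |2.85×10⁻⁵ − 6.24×10⁻⁵| = 3.39×10⁻⁵ T.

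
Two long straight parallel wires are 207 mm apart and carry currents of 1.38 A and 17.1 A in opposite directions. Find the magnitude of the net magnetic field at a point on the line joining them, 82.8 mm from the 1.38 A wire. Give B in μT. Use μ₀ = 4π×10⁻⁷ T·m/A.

Each long wire gives B = μ₀I/(2πd). Distances are d₁ = 0.0828 m and d₂ = 0.1242 m.
B₁ = 3.33×10⁻⁶ T, B₂ = 2.75×10⁻⁵ T.
Between antiparallel currents both contributions point the same way, so they add. B = B₁ + B₂ = 3.33×10⁻⁶ + 2.75×10⁻⁵ = 3.09×10⁻⁵ T.

B ≈ 30.9 μT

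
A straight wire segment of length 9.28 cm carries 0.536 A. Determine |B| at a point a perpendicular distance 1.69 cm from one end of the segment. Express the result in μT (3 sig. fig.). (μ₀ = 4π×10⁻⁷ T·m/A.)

For a finite straight segment, B = (μ₀I/4πd)(sinθ₁ + sinθ₂), where θ₁, θ₂ are the angles from the perpendicular to each end.
The perpendicular foot is at one end, so the two end-offsets along the wire are 0 and L = 0.0928 m.
sinθ₁ = 0/√(0²+0.0169²) = 0.0000; sinθ₂ = 0.0928/√(0.0928²+0.0169²) = 0.9838.
B = (4π×10⁻⁷ × 0.536) / (4π × 0.0169) × (0.0000 + 0.9838) = 3.12×10⁻⁶ T.

B ≈ 3.12 μT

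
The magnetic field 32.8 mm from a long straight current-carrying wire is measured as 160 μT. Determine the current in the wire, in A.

For a long straight wire B = μ₀I/(2πd), so I = 2πdB/μ₀.
I = 2π × 0.0328 × 1.60×10⁻⁴ / (4π×10⁻⁷) = 26.2 A.

I ≈ 26.2 A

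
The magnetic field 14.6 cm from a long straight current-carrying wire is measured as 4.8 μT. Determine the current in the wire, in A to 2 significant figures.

For a long straight wire B = μ₀I/(2πd), so I = 2πdB/μ₀.
I = 2π × 0.146 × 4.80×10⁻⁶ / (4π×10⁻⁷) = 3.50 A.

I ≈ 3.5 A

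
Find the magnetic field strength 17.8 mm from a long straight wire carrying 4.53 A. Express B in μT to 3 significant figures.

For an infinitely long straight wire, B = μ₀I/(2πd).
B = (4π×10⁻⁷ × 4.53) / (2π × 0.0178) = 5.09×10⁻⁵ T.

B ≈ 50.9 μT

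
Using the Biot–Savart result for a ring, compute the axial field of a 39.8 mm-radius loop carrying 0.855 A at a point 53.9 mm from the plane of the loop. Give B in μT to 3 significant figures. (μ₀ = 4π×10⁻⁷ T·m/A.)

On the axis of a circular loop, B = μ₀IR² / [2(R²+z²)^(3/2)].
R² + z² = (0.0398)² + (0.0539)² = 0.004489 m², and (R²+z²)^(3/2) = 3.01×10⁻⁴ m³.
B = (4π×10⁻⁷ × 0.855 × 0.001584) / (2 × 3.01×10⁻⁴) = 2.83×10⁻⁶ T.

B ≈ 2.83 μT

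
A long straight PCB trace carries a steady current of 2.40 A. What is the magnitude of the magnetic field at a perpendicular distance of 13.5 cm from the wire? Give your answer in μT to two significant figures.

For an infinitely long straight wire, B = μ₀I/(2πd).
B = (4π×10⁻⁷ × 2.40) / (2π × 0.135) = 3.56×10⁻⁶ T.

B ≈ 3.6 μT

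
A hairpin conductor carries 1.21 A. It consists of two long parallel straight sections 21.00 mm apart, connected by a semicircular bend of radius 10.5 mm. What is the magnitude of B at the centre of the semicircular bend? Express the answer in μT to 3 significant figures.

The semicircular arc contributes B_arc = μ₀I·π/(4πR) = μ₀I/(4R) = 3.62×10⁻⁵ T.
Each semi-infinite lead is at perpendicular distance R = 0.0105 m from the centre, with the perpendicular foot at its near end, so it contributes μ₀I/(4πR); both point the same way, together 2.30×10⁻⁵ T.
Arc and leads all point the same direction: B = 3.62×10⁻⁵ + 2.30×10⁻⁵ = 5.93×10⁻⁵ T.

B ≈ 59.3 μT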